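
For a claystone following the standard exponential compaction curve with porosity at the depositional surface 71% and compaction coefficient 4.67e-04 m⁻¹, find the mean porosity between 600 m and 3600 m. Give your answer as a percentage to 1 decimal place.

28.9%

Working in km (1 km = 1000 m; c in km⁻¹ = c in m⁻¹ × 1000):
⟨phi⟩ = (1/(Z₂−Z₁)) ∫ phi₀ e^(−cZ) dZ = phi₀·(e^(−c·Z₁) − e^(−c·Z₂)) / (c·(Z₂−Z₁))
e^(−0.467×0.6) = 0.7556; e^(−0.467×3.6) = 0.1862
⟨phi⟩ = 0.71 × (0.7556 − 0.1862) / (0.467 × 3) = 0.71 × 0.4065 = 0.2886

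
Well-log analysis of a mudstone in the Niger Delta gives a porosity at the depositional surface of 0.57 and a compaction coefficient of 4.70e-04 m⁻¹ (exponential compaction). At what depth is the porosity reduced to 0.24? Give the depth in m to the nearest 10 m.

1840 m

Working in km (1 km = 1000 m; β in km⁻¹ = β in m⁻¹ × 1000):
Invert Athy's law: d = ln(φ₀/φ) / β
d = ln(0.57/0.24) / 0.47 = ln(2.375) / 0.47 = 0.8650 / 0.47 = 1.840 km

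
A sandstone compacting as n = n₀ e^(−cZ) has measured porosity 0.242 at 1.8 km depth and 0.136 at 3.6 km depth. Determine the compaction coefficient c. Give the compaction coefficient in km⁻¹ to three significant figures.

0.320 km⁻¹

Athy: n(Z) = n₀ e^(−cZ) ⇒ n₁/n₂ = e^{c(Z₂−Z₁)} ⇒ c = ln(n₁/n₂)/(Z₂−Z₁)
c = ln(0.242/0.136) / (3.6 − 1.8) = ln(1.779) / 1.8 = 0.5763 / 1.8 = 0.3202 km⁻¹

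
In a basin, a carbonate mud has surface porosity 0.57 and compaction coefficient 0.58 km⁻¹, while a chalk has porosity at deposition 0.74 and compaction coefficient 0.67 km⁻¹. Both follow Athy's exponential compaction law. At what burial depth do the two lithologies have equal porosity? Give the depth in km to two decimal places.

2.90 km

Set phi₀ₐ e^(−kₐz) = phi₀ᵦ e^(−kᵦz) ⇒ ln(phi₀ₐ/phi₀ᵦ) = (kₐ − kᵦ)·z
z = ln(0.57/0.74) / (0.58 − 0.67) = -0.2610 / -0.09 = 2.900 km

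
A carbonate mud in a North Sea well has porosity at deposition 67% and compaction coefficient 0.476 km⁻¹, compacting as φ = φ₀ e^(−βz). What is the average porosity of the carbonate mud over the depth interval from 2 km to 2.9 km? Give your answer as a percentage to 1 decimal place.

⟨φ⟩ = (1/(z₂−z₁)) ∫ φ₀ e^(−βz) dz = φ₀·(e^(−β·z₁) − e^(−β·z₂)) / (β·(z₂−z₁))
e^(−0.476×2) = 0.3860; e^(−0.476×2.9) = 0.2515
⟨φ⟩ = 0.67 × (0.3860 − 0.2515) / (0.476 × 0.9) = 0.67 × 0.3139 = 0.2103

21.0%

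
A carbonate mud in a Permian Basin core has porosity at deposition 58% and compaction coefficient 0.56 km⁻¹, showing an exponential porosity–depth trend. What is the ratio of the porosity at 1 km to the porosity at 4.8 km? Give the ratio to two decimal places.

n(z₁)/n(z₂) = e^(−c·z₁)/e^(−c·z₂) = e^{c(z₂−z₁)}
= exp(0.56 × 3.8) = exp(2.128) = 8.3981

8.40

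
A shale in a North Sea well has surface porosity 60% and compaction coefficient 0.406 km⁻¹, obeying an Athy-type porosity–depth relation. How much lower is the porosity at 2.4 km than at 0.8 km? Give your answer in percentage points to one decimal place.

phi(0.8) = 0.6·e^(−0.406×0.8) = 0.4336
phi(2.4) = 0.6·e^(−0.406×2.4) = 0.2265
Δphi = 0.4336 − 0.2265 = 0.2072

20.7 percentage points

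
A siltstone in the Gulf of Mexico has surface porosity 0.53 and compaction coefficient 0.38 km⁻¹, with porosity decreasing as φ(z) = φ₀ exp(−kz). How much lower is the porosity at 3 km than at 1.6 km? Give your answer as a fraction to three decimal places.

0.119

φ(1.6) = 0.53·e^(−0.38×1.6) = 0.2886
φ(3) = 0.53·e^(−0.38×3) = 0.1695
Δφ = 0.2886 − 0.1695 = 0.1190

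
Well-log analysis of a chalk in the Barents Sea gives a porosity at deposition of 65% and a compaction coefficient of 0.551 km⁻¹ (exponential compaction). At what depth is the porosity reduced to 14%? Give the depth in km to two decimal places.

Invert Athy's law: z = ln(φ₀/φ) / β
z = ln(0.65/0.14) / 0.551 = ln(4.643) / 0.551 = 1.5353 / 0.551 = 2.786 km

2.79 km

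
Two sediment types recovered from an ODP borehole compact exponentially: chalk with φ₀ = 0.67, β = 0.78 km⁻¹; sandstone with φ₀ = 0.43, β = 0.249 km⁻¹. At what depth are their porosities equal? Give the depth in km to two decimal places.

Set φ₀ₐ e^(−βₐZ) = φ₀ᵦ e^(−βᵦZ) ⇒ ln(φ₀ₐ/φ₀ᵦ) = (βₐ − βᵦ)·Z
Z = ln(0.67/0.43) / (0.78 − 0.249) = 0.4435 / 0.531 = 0.835 km

0.84 km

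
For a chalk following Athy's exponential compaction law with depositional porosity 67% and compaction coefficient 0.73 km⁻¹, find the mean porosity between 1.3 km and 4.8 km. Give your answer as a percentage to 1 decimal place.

9.4%

⟨φ⟩ = (1/(z₂−z₁)) ∫ φ₀ e^(−βz) dz = φ₀·(e^(−β·z₁) − e^(−β·z₂)) / (β·(z₂−z₁))
e^(−0.73×1.3) = 0.3871; e^(−0.73×4.8) = 0.0301
⟨φ⟩ = 0.67 × (0.3871 − 0.0301) / (0.73 × 3.5) = 0.67 × 0.1397 = 0.0936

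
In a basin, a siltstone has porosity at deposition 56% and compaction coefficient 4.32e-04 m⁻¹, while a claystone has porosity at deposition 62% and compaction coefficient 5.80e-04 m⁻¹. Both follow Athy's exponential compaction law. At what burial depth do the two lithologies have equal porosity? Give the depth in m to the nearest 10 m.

Working in km (1 km = 1000 m; c in km⁻¹ = c in m⁻¹ × 1000):
Set phi₀ₐ e^(−cₐZ) = phi₀ᵦ e^(−cᵦZ) ⇒ ln(phi₀ₐ/phi₀ᵦ) = (cₐ − cᵦ)·Z
Z = ln(0.56/0.62) / (0.432 − 0.58) = -0.1018 / -0.148 = 0.688 km

690 m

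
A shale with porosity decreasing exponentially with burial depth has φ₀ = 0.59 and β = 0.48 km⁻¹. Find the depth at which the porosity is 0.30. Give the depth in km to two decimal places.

1.41 km

Invert Athy's law: d = ln(φ₀/φ) / β
d = ln(0.59/0.3) / 0.48 = ln(1.967) / 0.48 = 0.6763 / 0.48 = 1.409 km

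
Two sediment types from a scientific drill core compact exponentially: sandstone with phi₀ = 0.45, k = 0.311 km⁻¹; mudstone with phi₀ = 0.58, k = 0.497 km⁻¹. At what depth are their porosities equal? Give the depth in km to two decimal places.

1.36 km

Set phi₀ₐ e^(−kₐd) = phi₀ᵦ e^(−kᵦd) ⇒ ln(phi₀ₐ/phi₀ᵦ) = (kₐ − kᵦ)·d
d = ln(0.45/0.58) / (0.311 − 0.497) = -0.2538 / -0.186 = 1.364 km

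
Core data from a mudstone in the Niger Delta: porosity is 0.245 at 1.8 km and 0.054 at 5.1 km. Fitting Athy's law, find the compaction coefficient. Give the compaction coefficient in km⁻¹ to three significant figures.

Athy: φ(z) = φ₀ e^(−cz) ⇒ φ₁/φ₂ = e^{c(z₂−z₁)} ⇒ c = ln(φ₁/φ₂)/(z₂−z₁)
c = ln(0.245/0.054) / (5.1 − 1.8) = ln(4.537) / 3.3 = 1.5123 / 3.3 = 0.4583 km⁻¹

0.458 km⁻¹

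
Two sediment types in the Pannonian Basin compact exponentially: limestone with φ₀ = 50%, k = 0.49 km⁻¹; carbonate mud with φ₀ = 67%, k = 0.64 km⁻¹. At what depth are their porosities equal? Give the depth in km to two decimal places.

Set φ₀ₐ e^(−kₐZ) = φ₀ᵦ e^(−kᵦZ) ⇒ ln(φ₀ₐ/φ₀ᵦ) = (kₐ − kᵦ)·Z
Z = ln(0.5/0.67) / (0.49 − 0.64) = -0.2927 / -0.15 = 1.951 km

1.95 km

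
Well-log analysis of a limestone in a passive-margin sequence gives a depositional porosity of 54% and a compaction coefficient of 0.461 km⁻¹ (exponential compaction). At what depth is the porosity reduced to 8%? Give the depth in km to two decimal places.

4.14 km

Invert Athy's law: z = ln(phi₀/phi) / c
z = ln(0.54/0.08) / 0.461 = ln(6.75) / 0.461 = 1.9095 / 0.461 = 4.142 km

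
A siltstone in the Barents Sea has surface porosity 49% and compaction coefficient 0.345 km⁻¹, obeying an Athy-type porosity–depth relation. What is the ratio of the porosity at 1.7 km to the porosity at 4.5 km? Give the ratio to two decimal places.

2.63

phi(z₁)/phi(z₂) = e^(−k·z₁)/e^(−k·z₂) = e^{k(z₂−z₁)}
= exp(0.345 × 2.8) = exp(0.966) = 2.6274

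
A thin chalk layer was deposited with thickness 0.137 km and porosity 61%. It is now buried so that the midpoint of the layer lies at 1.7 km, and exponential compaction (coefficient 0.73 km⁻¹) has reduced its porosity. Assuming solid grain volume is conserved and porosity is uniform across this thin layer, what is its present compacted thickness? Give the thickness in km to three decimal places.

0.065 km

Porosity at 1.7 km: φ = 0.61·exp(−0.73×1.7) = 0.1763
Solid-volume conservation: h(1−φ) = h₀(1−φ₀) ⇒ h = h₀·(1−φ₀)/(1−φ)
h = 0.137 × (1 − 0.61)/(1 − 0.1763) = 0.137 × 0.4735 = 0.0649 km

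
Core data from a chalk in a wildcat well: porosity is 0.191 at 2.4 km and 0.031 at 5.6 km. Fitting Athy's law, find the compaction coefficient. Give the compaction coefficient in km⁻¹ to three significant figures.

0.568 km⁻¹

Athy: n(Z) = n₀ e^(−kZ) ⇒ n₁/n₂ = e^{k(Z₂−Z₁)} ⇒ k = ln(n₁/n₂)/(Z₂−Z₁)
k = ln(0.191/0.031) / (5.6 − 2.4) = ln(6.161) / 3.2 = 1.8183 / 3.2 = 0.5682 km⁻¹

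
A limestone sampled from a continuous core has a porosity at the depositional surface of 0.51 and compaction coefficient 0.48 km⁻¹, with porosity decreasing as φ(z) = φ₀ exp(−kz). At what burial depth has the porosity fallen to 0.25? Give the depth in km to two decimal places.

1.49 km

Invert Athy's law: z = ln(φ₀/φ) / k
z = ln(0.51/0.25) / 0.48 = ln(2.04) / 0.48 = 0.7129 / 0.48 = 1.485 km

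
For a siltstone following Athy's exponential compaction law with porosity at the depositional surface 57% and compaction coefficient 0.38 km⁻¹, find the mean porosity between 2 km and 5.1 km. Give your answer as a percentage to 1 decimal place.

15.7%

⟨phi⟩ = (1/(Z₂−Z₁)) ∫ phi₀ e^(−βZ) dZ = phi₀·(e^(−β·Z₁) − e^(−β·Z₂)) / (β·(Z₂−Z₁))
e^(−0.38×2) = 0.4677; e^(−0.38×5.1) = 0.1440
⟨phi⟩ = 0.57 × (0.4677 − 0.1440) / (0.38 × 3.1) = 0.57 × 0.2748 = 0.1566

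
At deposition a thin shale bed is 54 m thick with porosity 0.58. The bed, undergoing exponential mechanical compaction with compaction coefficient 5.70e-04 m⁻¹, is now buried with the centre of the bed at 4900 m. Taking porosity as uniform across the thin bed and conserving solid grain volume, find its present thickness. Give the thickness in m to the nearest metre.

24 m

Working in km (1 km = 1000 m; k in km⁻¹ = k in m⁻¹ × 1000):
Porosity at 4.9 km: n = 0.58·exp(−0.57×4.9) = 0.0355
Solid-volume conservation: h(1−n) = h₀(1−n₀) ⇒ h = h₀·(1−n₀)/(1−n)
h = 0.054 × (1 − 0.58)/(1 − 0.0355) = 0.054 × 0.4355 = 0.0235 km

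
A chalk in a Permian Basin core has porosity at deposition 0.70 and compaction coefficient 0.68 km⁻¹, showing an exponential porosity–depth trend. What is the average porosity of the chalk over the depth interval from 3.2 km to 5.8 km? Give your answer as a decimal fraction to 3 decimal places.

⟨phi⟩ = (1/(d₂−d₁)) ∫ phi₀ e^(−kd) dd = phi₀·(e^(−k·d₁) − e^(−k·d₂)) / (k·(d₂−d₁))
e^(−0.68×3.2) = 0.1135; e^(−0.68×5.8) = 0.0194
⟨phi⟩ = 0.7 × (0.1135 − 0.0194) / (0.68 × 2.6) = 0.7 × 0.0532 = 0.0373

0.037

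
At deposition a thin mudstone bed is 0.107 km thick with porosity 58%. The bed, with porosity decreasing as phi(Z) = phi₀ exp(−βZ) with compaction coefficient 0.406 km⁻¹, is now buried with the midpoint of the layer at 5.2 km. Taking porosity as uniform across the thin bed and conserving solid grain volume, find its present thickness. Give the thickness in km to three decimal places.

Porosity at 5.2 km: phi = 0.58·exp(−0.406×5.2) = 0.0702
Solid-volume conservation: h(1−phi) = h₀(1−phi₀) ⇒ h = h₀·(1−phi₀)/(1−phi)
h = 0.107 × (1 − 0.58)/(1 − 0.0702) = 0.107 × 0.4517 = 0.0483 km

0.048 km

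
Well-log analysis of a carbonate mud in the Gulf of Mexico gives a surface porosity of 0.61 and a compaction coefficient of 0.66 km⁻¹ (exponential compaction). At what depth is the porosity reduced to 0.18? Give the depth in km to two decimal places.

Invert Athy's law: Z = ln(n₀/n) / k
Z = ln(0.61/0.18) / 0.66 = ln(3.389) / 0.66 = 1.2205 / 0.66 = 1.849 km

1.85 km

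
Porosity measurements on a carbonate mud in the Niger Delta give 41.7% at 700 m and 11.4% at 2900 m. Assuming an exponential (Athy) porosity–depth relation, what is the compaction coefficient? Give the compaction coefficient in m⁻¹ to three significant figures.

Working in km (1 km = 1000 m; c in km⁻¹ = c in m⁻¹ × 1000):
Athy: n(z) = n₀ e^(−cz) ⇒ n₁/n₂ = e^{c(z₂−z₁)} ⇒ c = ln(n₁/n₂)/(z₂−z₁)
c = ln(0.417/0.114) / (2.9 − 0.7) = ln(3.658) / 2.2 = 1.2969 / 2.2 = 0.5895 km⁻¹

0.000589 m⁻¹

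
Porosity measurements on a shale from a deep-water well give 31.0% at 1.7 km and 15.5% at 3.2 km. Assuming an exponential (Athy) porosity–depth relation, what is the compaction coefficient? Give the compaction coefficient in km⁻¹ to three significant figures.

0.462 km⁻¹

Athy: n(Z) = n₀ e^(−cZ) ⇒ n₁/n₂ = e^{c(Z₂−Z₁)} ⇒ c = ln(n₁/n₂)/(Z₂−Z₁)
c = ln(0.31/0.155) / (3.2 − 1.7) = ln(2) / 1.5 = 0.6931 / 1.5 = 0.4621 km⁻¹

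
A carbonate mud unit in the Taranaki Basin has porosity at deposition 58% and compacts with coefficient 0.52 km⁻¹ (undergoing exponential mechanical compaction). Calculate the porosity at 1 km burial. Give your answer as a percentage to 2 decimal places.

34.48%

φ = φ₀·exp(−β·z) = 0.58 × exp(−0.52 × 1) = 0.58 × exp(−0.52)
  = 0.58 × 0.5945 = 0.3448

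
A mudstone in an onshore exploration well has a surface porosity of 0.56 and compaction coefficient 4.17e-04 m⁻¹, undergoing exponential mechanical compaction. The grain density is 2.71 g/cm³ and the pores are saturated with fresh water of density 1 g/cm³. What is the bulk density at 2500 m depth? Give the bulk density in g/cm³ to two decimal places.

2.37 g/cm³

Working in km (1 km = 1000 m; β in km⁻¹ = β in m⁻¹ × 1000):
Porosity at depth: phi = 0.56·exp(−0.417×2.5) = 0.56×0.3526 = 0.1974
Bulk density: ρ_b = (1−phi)ρ_g + phi·ρ_f = 0.8026×2.71 + 0.1974×1
       = 2.175 + 0.197 = 2.372 g/cm³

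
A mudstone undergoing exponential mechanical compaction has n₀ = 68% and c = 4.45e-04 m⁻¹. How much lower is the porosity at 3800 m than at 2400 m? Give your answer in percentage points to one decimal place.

10.8 percentage points

Working in km (1 km = 1000 m; c in km⁻¹ = c in m⁻¹ × 1000):
n(2.4) = 0.68·e^(−0.445×2.4) = 0.2337
n(3.8) = 0.68·e^(−0.445×3.8) = 0.1253
Δn = 0.2337 − 0.1253 = 0.1084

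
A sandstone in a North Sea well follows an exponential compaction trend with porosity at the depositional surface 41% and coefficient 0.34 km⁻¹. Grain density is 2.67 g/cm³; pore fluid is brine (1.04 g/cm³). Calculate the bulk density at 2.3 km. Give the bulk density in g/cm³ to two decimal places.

2.36 g/cm³

Porosity at depth: phi = 0.41·exp(−0.34×2.3) = 0.41×0.4575 = 0.1876
Bulk density: ρ_b = (1−phi)ρ_g + phi·ρ_f = 0.8124×2.67 + 0.1876×1.04
       = 2.169 + 0.195 = 2.364 g/cm³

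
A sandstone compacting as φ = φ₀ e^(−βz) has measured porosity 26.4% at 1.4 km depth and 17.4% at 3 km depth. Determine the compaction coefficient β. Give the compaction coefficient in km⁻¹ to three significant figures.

Athy: φ(z) = φ₀ e^(−βz) ⇒ φ₁/φ₂ = e^{β(z₂−z₁)} ⇒ β = ln(φ₁/φ₂)/(z₂−z₁)
β = ln(0.264/0.174) / (3 − 1.4) = ln(1.517) / 1.6 = 0.4169 / 1.6 = 0.2606 km⁻¹

0.261 km⁻¹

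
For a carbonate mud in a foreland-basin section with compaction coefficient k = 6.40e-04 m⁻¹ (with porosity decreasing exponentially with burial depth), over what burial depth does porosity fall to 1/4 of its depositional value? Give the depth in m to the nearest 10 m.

2170 m

Working in km (1 km = 1000 m; k in km⁻¹ = k in m⁻¹ × 1000):
phi/phi₀ = 1/4 ⇒ exp(−k·d) = 1/4 ⇒ d = ln(4) / k
d = 1.3863 / 0.64 = 2.166 km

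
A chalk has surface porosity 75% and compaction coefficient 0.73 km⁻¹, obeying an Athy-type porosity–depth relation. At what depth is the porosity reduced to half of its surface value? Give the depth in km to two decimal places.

phi/phi₀ = 1/2 ⇒ exp(−β·d) = 1/2 ⇒ d = ln(2) / β
d = 0.6931 / 0.73 = 0.950 km

0.95 km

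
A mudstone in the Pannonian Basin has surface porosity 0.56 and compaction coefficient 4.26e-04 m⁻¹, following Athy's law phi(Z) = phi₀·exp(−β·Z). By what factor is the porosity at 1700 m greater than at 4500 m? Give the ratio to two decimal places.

Working in km (1 km = 1000 m; β in km⁻¹ = β in m⁻¹ × 1000):
phi(Z₁)/phi(Z₂) = e^(−β·Z₁)/e^(−β·Z₂) = e^{β(Z₂−Z₁)}
= exp(0.426 × 2.8) = exp(1.193) = 3.2963

3.30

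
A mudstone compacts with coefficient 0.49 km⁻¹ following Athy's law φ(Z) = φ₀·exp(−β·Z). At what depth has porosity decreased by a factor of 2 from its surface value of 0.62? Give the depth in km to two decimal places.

φ/φ₀ = 1/2 ⇒ exp(−β·Z) = 1/2 ⇒ Z = ln(2) / β
Z = 0.6931 / 0.49 = 1.415 km

1.41 km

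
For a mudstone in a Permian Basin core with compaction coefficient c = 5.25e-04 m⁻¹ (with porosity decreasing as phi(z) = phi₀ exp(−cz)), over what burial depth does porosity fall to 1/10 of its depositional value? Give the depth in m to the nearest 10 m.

Working in km (1 km = 1000 m; c in km⁻¹ = c in m⁻¹ × 1000):
phi/phi₀ = 1/10 ⇒ exp(−c·z) = 1/10 ⇒ z = ln(10) / c
z = 2.3026 / 0.525 = 4.386 km

4390 m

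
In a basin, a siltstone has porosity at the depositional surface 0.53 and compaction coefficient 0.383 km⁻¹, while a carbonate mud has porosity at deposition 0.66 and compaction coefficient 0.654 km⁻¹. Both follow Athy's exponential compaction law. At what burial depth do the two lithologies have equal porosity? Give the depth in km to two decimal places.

0.81 km

Set n₀ₐ e^(−cₐz) = n₀ᵦ e^(−cᵦz) ⇒ ln(n₀ₐ/n₀ᵦ) = (cₐ − cᵦ)·z
z = ln(0.53/0.66) / (0.383 − 0.654) = -0.2194 / -0.271 = 0.809 km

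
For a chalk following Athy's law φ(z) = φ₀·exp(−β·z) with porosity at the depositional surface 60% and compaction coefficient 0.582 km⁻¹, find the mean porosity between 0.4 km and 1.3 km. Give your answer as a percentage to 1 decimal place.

⟨φ⟩ = (1/(z₂−z₁)) ∫ φ₀ e^(−βz) dz = φ₀·(e^(−β·z₁) − e^(−β·z₂)) / (β·(z₂−z₁))
e^(−0.582×0.4) = 0.7923; e^(−0.582×1.3) = 0.4693
⟨φ⟩ = 0.6 × (0.7923 − 0.4693) / (0.582 × 0.9) = 0.6 × 0.6167 = 0.3700

37.0%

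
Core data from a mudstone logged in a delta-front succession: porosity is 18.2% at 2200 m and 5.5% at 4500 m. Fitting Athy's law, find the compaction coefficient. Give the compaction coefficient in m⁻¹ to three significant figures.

0.000520 m⁻¹

Working in km (1 km = 1000 m; c in km⁻¹ = c in m⁻¹ × 1000):
Athy: n(Z) = n₀ e^(−cZ) ⇒ n₁/n₂ = e^{c(Z₂−Z₁)} ⇒ c = ln(n₁/n₂)/(Z₂−Z₁)
c = ln(0.182/0.055) / (4.5 − 2.2) = ln(3.309) / 2.3 = 1.1967 / 2.3 = 0.5203 km⁻¹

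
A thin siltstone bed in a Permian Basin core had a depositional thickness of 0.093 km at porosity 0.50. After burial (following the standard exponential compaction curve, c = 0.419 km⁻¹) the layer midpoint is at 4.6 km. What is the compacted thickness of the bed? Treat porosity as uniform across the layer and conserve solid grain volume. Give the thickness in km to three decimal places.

0.050 km

Porosity at 4.6 km: φ = 0.5·exp(−0.419×4.6) = 0.0728
Solid-volume conservation: h(1−φ) = h₀(1−φ₀) ⇒ h = h₀·(1−φ₀)/(1−φ)
h = 0.093 × (1 − 0.5)/(1 − 0.0728) = 0.093 × 0.5392 = 0.0501 km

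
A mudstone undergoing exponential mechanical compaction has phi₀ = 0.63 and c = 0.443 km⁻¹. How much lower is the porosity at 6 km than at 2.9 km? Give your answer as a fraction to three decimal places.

0.130

phi(2.9) = 0.63·e^(−0.443×2.9) = 0.1743
phi(6) = 0.63·e^(−0.443×6) = 0.0442
Δphi = 0.1743 − 0.0442 = 0.1302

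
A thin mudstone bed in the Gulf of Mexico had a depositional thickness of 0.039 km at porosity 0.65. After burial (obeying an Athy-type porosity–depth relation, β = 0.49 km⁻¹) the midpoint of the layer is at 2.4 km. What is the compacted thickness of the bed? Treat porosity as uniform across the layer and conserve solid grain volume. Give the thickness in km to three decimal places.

Porosity at 2.4 km: φ = 0.65·exp(−0.49×2.4) = 0.2005
Solid-volume conservation: h(1−φ) = h₀(1−φ₀) ⇒ h = h₀·(1−φ₀)/(1−φ)
h = 0.039 × (1 − 0.65)/(1 − 0.2005) = 0.039 × 0.4378 = 0.0171 km

0.017 km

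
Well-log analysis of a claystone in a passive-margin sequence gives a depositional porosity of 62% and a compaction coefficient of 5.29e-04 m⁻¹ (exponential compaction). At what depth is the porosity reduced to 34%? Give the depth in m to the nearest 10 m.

Working in km (1 km = 1000 m; β in km⁻¹ = β in m⁻¹ × 1000):
Invert Athy's law: z = ln(n₀/n) / β
z = ln(0.62/0.34) / 0.529 = ln(1.824) / 0.529 = 0.6008 / 0.529 = 1.136 km

1140 m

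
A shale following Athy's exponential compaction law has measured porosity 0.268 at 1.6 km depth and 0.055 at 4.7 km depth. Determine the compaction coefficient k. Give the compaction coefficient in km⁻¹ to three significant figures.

Athy: phi(d) = phi₀ e^(−kd) ⇒ phi₁/phi₂ = e^{k(d₂−d₁)} ⇒ k = ln(phi₁/phi₂)/(d₂−d₁)
k = ln(0.268/0.055) / (4.7 − 1.6) = ln(4.873) / 3.1 = 1.5837 / 3.1 = 0.5109 km⁻¹

0.511 km⁻¹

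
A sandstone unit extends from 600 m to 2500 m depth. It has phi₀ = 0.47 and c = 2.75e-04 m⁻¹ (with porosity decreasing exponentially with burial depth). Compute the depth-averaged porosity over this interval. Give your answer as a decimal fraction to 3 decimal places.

0.310

Working in km (1 km = 1000 m; c in km⁻¹ = c in m⁻¹ × 1000):
⟨phi⟩ = (1/(d₂−d₁)) ∫ phi₀ e^(−cd) dd = phi₀·(e^(−c·d₁) − e^(−c·d₂)) / (c·(d₂−d₁))
e^(−0.275×0.6) = 0.8479; e^(−0.275×2.5) = 0.5028
⟨phi⟩ = 0.47 × (0.8479 − 0.5028) / (0.275 × 1.9) = 0.47 × 0.6604 = 0.3104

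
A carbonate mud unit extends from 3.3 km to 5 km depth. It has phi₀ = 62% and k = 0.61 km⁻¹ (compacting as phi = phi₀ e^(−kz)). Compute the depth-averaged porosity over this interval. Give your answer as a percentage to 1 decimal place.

⟨phi⟩ = (1/(z₂−z₁)) ∫ phi₀ e^(−kz) dz = phi₀·(e^(−k·z₁) − e^(−k·z₂)) / (k·(z₂−z₁))
e^(−0.61×3.3) = 0.1336; e^(−0.61×5) = 0.0474
⟨phi⟩ = 0.62 × (0.1336 − 0.0474) / (0.61 × 1.7) = 0.62 × 0.0832 = 0.0516

5.2%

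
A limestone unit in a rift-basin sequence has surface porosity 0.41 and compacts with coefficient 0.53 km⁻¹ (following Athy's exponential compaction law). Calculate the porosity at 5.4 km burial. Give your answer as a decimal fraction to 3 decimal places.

φ = φ₀·exp(−c·z) = 0.41 × exp(−0.53 × 5.4) = 0.41 × exp(−2.862)
  = 0.41 × 0.0572 = 0.0234

0.023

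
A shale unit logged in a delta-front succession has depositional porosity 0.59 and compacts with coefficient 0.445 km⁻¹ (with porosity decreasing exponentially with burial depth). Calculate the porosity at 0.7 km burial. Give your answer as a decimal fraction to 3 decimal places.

n = n₀·exp(−c·Z) = 0.59 × exp(−0.445 × 0.7) = 0.59 × exp(−0.3115)
  = 0.59 × 0.7323 = 0.4321

0.432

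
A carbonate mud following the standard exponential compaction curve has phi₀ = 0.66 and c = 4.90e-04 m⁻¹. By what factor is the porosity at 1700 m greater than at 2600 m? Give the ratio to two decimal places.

Working in km (1 km = 1000 m; c in km⁻¹ = c in m⁻¹ × 1000):
phi(d₁)/phi(d₂) = e^(−c·d₁)/e^(−c·d₂) = e^{c(d₂−d₁)}
= exp(0.49 × 0.9) = exp(0.441) = 1.5543

1.55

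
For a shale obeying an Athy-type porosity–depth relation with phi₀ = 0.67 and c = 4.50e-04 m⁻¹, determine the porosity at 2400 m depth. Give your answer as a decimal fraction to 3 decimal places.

Working in km (1 km = 1000 m; c in km⁻¹ = c in m⁻¹ × 1000):
phi = phi₀·exp(−c·z) = 0.67 × exp(−0.45 × 2.4) = 0.67 × exp(−1.08)
  = 0.67 × 0.3396 = 0.2275

0.228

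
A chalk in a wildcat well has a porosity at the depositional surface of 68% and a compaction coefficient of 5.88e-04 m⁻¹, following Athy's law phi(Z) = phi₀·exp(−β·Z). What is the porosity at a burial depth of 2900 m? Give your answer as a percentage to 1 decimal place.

12.4%

Working in km (1 km = 1000 m; β in km⁻¹ = β in m⁻¹ × 1000):
phi = phi₀·exp(−β·Z) = 0.68 × exp(−0.588 × 2.9) = 0.68 × exp(−1.705)
  = 0.68 × 0.1817 = 0.1236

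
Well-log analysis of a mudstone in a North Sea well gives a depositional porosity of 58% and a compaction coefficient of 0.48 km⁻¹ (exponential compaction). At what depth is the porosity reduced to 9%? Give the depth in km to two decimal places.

3.88 km

Invert Athy's law: z = ln(φ₀/φ) / β
z = ln(0.58/0.09) / 0.48 = ln(6.444) / 0.48 = 1.8632 / 0.48 = 3.882 km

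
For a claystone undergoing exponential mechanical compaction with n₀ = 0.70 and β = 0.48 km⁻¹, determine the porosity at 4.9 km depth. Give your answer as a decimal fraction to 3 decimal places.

0.067

n = n₀·exp(−β·Z) = 0.7 × exp(−0.48 × 4.9) = 0.7 × exp(−2.352)
  = 0.7 × 0.0952 = 0.0666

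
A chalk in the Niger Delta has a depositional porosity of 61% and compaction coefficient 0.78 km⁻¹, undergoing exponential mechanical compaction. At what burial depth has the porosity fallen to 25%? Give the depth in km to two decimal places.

Invert Athy's law: Z = ln(φ₀/φ) / c
Z = ln(0.61/0.25) / 0.78 = ln(2.44) / 0.78 = 0.8920 / 0.78 = 1.144 km

1.14 km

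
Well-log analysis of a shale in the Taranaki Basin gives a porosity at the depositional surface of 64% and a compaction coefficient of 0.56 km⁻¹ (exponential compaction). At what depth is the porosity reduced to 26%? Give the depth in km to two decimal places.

1.61 km

Invert Athy's law: z = ln(phi₀/phi) / k
z = ln(0.64/0.26) / 0.56 = ln(2.462) / 0.56 = 0.9008 / 0.56 = 1.609 km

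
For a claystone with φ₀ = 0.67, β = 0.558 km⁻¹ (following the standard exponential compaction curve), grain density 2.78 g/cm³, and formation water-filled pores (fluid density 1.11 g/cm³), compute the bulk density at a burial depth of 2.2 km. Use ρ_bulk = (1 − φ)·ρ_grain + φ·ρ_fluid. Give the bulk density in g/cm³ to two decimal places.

Porosity at depth: φ = 0.67·exp(−0.558×2.2) = 0.67×0.2930 = 0.1963
Bulk density: ρ_b = (1−φ)ρ_g + φ·ρ_f = 0.8037×2.78 + 0.1963×1.11
       = 2.234 + 0.218 = 2.452 g/cm³

2.45 g/cm³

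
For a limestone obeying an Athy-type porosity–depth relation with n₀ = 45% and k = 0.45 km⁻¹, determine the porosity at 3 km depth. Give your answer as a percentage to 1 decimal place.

n = n₀·exp(−k·Z) = 0.45 × exp(−0.45 × 3) = 0.45 × exp(−1.35)
  = 0.45 × 0.2592 = 0.1167

11.7%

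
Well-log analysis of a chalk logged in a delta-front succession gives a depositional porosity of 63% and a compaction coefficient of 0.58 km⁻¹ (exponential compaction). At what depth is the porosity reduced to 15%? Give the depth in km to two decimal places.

2.47 km

Invert Athy's law: d = ln(φ₀/φ) / β
d = ln(0.63/0.15) / 0.58 = ln(4.2) / 0.58 = 1.4351 / 0.58 = 2.474 km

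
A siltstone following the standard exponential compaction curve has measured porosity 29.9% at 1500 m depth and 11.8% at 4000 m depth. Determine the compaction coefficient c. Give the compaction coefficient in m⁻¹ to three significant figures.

0.000372 m⁻¹

Working in km (1 km = 1000 m; c in km⁻¹ = c in m⁻¹ × 1000):
Athy: φ(d) = φ₀ e^(−cd) ⇒ φ₁/φ₂ = e^{c(d₂−d₁)} ⇒ c = ln(φ₁/φ₂)/(d₂−d₁)
c = ln(0.299/0.118) / (4 − 1.5) = ln(2.534) / 2.5 = 0.9298 / 2.5 = 0.3719 km⁻¹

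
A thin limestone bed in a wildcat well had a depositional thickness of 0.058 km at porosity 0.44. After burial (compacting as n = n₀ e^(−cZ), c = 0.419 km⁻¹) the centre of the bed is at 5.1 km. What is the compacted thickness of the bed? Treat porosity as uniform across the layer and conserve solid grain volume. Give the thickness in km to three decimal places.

0.034 km

Porosity at 5.1 km: n = 0.44·exp(−0.419×5.1) = 0.0519
Solid-volume conservation: h(1−n) = h₀(1−n₀) ⇒ h = h₀·(1−n₀)/(1−n)
h = 0.058 × (1 − 0.44)/(1 − 0.0519) = 0.058 × 0.5907 = 0.0343 km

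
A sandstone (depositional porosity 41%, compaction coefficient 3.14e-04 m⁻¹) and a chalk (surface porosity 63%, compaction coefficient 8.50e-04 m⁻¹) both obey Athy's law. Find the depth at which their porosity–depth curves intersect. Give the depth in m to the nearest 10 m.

800 m

Working in km (1 km = 1000 m; k in km⁻¹ = k in m⁻¹ × 1000):
Set n₀ₐ e^(−kₐd) = n₀ᵦ e^(−kᵦd) ⇒ ln(n₀ₐ/n₀ᵦ) = (kₐ − kᵦ)·d
d = ln(0.41/0.63) / (0.314 − 0.85) = -0.4296 / -0.536 = 0.801 km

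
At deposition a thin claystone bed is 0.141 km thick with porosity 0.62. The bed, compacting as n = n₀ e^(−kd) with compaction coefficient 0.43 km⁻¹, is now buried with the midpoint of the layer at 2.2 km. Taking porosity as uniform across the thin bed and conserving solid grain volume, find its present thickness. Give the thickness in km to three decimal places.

Porosity at 2.2 km: n = 0.62·exp(−0.43×2.2) = 0.2407
Solid-volume conservation: h(1−n) = h₀(1−n₀) ⇒ h = h₀·(1−n₀)/(1−n)
h = 0.141 × (1 − 0.62)/(1 − 0.2407) = 0.141 × 0.5005 = 0.0706 km

0.071 km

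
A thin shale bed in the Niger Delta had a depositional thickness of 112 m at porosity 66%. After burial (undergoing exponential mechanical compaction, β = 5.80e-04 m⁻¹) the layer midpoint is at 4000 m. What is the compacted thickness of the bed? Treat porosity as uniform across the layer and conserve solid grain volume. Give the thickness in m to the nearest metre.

41 m

Working in km (1 km = 1000 m; β in km⁻¹ = β in m⁻¹ × 1000):
Porosity at 4 km: n = 0.66·exp(−0.58×4) = 0.0649
Solid-volume conservation: h(1−n) = h₀(1−n₀) ⇒ h = h₀·(1−n₀)/(1−n)
h = 0.112 × (1 − 0.66)/(1 − 0.0649) = 0.112 × 0.3636 = 0.0407 km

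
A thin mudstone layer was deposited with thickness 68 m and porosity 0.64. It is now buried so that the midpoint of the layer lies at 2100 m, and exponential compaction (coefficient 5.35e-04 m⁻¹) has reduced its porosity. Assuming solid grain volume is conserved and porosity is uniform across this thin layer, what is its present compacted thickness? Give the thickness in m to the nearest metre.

Working in km (1 km = 1000 m; c in km⁻¹ = c in m⁻¹ × 1000):
Porosity at 2.1 km: n = 0.64·exp(−0.535×2.1) = 0.2081
Solid-volume conservation: h(1−n) = h₀(1−n₀) ⇒ h = h₀·(1−n₀)/(1−n)
h = 0.068 × (1 − 0.64)/(1 − 0.2081) = 0.068 × 0.4546 = 0.0309 km

31 m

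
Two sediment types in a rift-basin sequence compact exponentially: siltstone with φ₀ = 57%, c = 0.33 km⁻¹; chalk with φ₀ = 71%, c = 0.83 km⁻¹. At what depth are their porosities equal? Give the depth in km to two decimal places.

0.44 km

Set φ₀ₐ e^(−cₐZ) = φ₀ᵦ e^(−cᵦZ) ⇒ ln(φ₀ₐ/φ₀ᵦ) = (cₐ − cᵦ)·Z
Z = ln(0.57/0.71) / (0.33 − 0.83) = -0.2196 / -0.5 = 0.439 km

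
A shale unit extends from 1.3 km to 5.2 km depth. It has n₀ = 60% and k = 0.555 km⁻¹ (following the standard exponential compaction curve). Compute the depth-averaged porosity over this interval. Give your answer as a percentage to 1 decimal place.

⟨n⟩ = (1/(z₂−z₁)) ∫ n₀ e^(−kz) dz = n₀·(e^(−k·z₁) − e^(−k·z₂)) / (k·(z₂−z₁))
e^(−0.555×1.3) = 0.4860; e^(−0.555×5.2) = 0.0558
⟨n⟩ = 0.6 × (0.4860 − 0.0558) / (0.555 × 3.9) = 0.6 × 0.1988 = 0.1193

11.9%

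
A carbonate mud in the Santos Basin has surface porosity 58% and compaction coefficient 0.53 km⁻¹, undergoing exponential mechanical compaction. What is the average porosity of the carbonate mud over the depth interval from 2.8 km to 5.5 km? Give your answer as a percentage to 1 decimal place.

⟨n⟩ = (1/(z₂−z₁)) ∫ n₀ e^(−βz) dz = n₀·(e^(−β·z₁) − e^(−β·z₂)) / (β·(z₂−z₁))
e^(−0.53×2.8) = 0.2267; e^(−0.53×5.5) = 0.0542
⟨n⟩ = 0.58 × (0.2267 − 0.0542) / (0.53 × 2.7) = 0.58 × 0.1206 = 0.0699

7.0%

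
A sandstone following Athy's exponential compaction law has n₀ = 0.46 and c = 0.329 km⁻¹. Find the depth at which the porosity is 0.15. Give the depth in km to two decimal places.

3.41 km

Invert Athy's law: Z = ln(n₀/n) / c
Z = ln(0.46/0.15) / 0.329 = ln(3.067) / 0.329 = 1.1206 / 0.329 = 3.406 km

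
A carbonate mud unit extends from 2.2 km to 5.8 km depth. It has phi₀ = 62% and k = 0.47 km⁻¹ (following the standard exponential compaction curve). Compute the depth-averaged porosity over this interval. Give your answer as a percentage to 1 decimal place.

⟨phi⟩ = (1/(d₂−d₁)) ∫ phi₀ e^(−kd) dd = phi₀·(e^(−k·d₁) − e^(−k·d₂)) / (k·(d₂−d₁))
e^(−0.47×2.2) = 0.3556; e^(−0.47×5.8) = 0.0655
⟨phi⟩ = 0.62 × (0.3556 − 0.0655) / (0.47 × 3.6) = 0.62 × 0.1715 = 0.1063

10.6%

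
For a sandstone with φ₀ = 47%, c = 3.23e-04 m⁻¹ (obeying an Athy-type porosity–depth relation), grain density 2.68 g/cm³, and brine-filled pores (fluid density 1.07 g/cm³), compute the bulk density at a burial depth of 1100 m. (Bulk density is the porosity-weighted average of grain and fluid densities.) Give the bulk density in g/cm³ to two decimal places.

Working in km (1 km = 1000 m; c in km⁻¹ = c in m⁻¹ × 1000):
Porosity at depth: φ = 0.47·exp(−0.323×1.1) = 0.47×0.7010 = 0.3295
Bulk density: ρ_b = (1−φ)ρ_g + φ·ρ_f = 0.6705×2.68 + 0.3295×1.07
       = 1.797 + 0.353 = 2.150 g/cm³

2.15 g/cm³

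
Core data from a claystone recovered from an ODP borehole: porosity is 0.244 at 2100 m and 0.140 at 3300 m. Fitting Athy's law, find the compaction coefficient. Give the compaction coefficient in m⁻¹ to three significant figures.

0.000463 m⁻¹

Working in km (1 km = 1000 m; β in km⁻¹ = β in m⁻¹ × 1000):
Athy: φ(z) = φ₀ e^(−βz) ⇒ φ₁/φ₂ = e^{β(z₂−z₁)} ⇒ β = ln(φ₁/φ₂)/(z₂−z₁)
β = ln(0.244/0.14) / (3.3 − 2.1) = ln(1.743) / 1.2 = 0.5555 / 1.2 = 0.4629 km⁻¹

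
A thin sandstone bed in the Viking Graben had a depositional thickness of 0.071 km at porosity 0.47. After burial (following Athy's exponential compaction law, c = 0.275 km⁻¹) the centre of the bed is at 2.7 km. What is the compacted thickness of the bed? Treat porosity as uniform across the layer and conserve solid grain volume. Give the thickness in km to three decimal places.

0.048 km

Porosity at 2.7 km: phi = 0.47·exp(−0.275×2.7) = 0.2237
Solid-volume conservation: h(1−phi) = h₀(1−phi₀) ⇒ h = h₀·(1−phi₀)/(1−phi)
h = 0.071 × (1 − 0.47)/(1 − 0.2237) = 0.071 × 0.6827 = 0.0485 km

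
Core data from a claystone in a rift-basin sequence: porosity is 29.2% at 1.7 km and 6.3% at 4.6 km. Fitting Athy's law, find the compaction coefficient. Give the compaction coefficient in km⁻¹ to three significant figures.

0.529 km⁻¹

Athy: phi(Z) = phi₀ e^(−cZ) ⇒ phi₁/phi₂ = e^{c(Z₂−Z₁)} ⇒ c = ln(phi₁/phi₂)/(Z₂−Z₁)
c = ln(0.292/0.063) / (4.6 − 1.7) = ln(4.635) / 2.9 = 1.5336 / 2.9 = 0.5288 km⁻¹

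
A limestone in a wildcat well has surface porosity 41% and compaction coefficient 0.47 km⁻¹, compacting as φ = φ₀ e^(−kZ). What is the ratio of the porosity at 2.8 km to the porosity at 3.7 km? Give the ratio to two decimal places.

φ(Z₁)/φ(Z₂) = e^(−k·Z₁)/e^(−k·Z₂) = e^{k(Z₂−Z₁)}
= exp(0.47 × 0.9) = exp(0.423) = 1.5265

1.53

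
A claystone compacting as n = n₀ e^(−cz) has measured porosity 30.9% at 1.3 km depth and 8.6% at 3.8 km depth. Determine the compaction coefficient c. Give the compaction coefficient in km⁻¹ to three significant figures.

0.512 km⁻¹

Athy: n(z) = n₀ e^(−cz) ⇒ n₁/n₂ = e^{c(z₂−z₁)} ⇒ c = ln(n₁/n₂)/(z₂−z₁)
c = ln(0.309/0.086) / (3.8 − 1.3) = ln(3.593) / 2.5 = 1.2790 / 2.5 = 0.5116 km⁻¹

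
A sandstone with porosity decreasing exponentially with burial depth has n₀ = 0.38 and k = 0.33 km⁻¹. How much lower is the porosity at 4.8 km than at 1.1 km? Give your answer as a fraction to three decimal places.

n(1.1) = 0.38·e^(−0.33×1.1) = 0.2643
n(4.8) = 0.38·e^(−0.33×4.8) = 0.0780
Δn = 0.2643 − 0.0780 = 0.1864

0.186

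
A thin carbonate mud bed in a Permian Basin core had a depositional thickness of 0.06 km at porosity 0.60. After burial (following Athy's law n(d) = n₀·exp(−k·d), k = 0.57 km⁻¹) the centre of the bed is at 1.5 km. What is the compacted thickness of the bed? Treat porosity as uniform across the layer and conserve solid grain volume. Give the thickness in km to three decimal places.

0.032 km

Porosity at 1.5 km: n = 0.6·exp(−0.57×1.5) = 0.2552
Solid-volume conservation: h(1−n) = h₀(1−n₀) ⇒ h = h₀·(1−n₀)/(1−n)
h = 0.06 × (1 − 0.6)/(1 − 0.2552) = 0.06 × 0.5370 = 0.0322 km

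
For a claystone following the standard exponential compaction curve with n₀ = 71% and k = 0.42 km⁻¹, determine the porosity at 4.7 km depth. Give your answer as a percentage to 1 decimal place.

9.9%

n = n₀·exp(−k·Z) = 0.71 × exp(−0.42 × 4.7) = 0.71 × exp(−1.974)
  = 0.71 × 0.1389 = 0.0986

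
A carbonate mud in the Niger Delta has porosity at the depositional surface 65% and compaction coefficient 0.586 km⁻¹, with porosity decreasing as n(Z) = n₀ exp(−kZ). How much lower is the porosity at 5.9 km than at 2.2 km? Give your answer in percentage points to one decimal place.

15.9 percentage points

n(2.2) = 0.65·e^(−0.586×2.2) = 0.1791
n(5.9) = 0.65·e^(−0.586×5.9) = 0.0205
Δn = 0.1791 − 0.0205 = 0.1586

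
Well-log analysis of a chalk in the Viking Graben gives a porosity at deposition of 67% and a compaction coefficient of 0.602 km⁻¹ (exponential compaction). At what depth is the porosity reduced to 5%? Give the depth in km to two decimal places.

Invert Athy's law: d = ln(n₀/n) / k
d = ln(0.67/0.05) / 0.602 = ln(13.4) / 0.602 = 2.5953 / 0.602 = 4.311 km

4.31 km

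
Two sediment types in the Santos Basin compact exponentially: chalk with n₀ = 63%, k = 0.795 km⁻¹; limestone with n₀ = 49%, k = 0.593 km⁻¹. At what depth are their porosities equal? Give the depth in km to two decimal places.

Set n₀ₐ e^(−kₐZ) = n₀ᵦ e^(−kᵦZ) ⇒ ln(n₀ₐ/n₀ᵦ) = (kₐ − kᵦ)·Z
Z = ln(0.63/0.49) / (0.795 − 0.593) = 0.2513 / 0.202 = 1.244 km

1.24 km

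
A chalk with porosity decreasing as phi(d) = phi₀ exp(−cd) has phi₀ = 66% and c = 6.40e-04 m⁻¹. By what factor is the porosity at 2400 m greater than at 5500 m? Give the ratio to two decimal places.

7.27

Working in km (1 km = 1000 m; c in km⁻¹ = c in m⁻¹ × 1000):
phi(d₁)/phi(d₂) = e^(−c·d₁)/e^(−c·d₂) = e^{c(d₂−d₁)}
= exp(0.64 × 3.1) = exp(1.984) = 7.2718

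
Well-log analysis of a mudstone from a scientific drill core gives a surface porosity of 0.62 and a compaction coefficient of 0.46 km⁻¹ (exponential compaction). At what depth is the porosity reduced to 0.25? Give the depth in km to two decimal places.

1.97 km

Invert Athy's law: z = ln(phi₀/phi) / c
z = ln(0.62/0.25) / 0.46 = ln(2.48) / 0.46 = 0.9083 / 0.46 = 1.974 km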